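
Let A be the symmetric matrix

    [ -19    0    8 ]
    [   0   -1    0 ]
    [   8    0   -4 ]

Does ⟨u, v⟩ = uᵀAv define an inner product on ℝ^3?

Congruent diagonalization of A (simultaneous row and column reduction) yields pivots -19, -1, -12/19.
So there are 3 negative pivots.
Hence Q is negative definite.
⟨·,·⟩ is an inner product exactly when A is positive definite.

no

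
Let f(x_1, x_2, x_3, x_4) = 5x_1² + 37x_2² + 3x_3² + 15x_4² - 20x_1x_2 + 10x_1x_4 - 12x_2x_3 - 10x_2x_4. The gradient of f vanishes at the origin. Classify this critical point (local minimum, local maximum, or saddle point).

local minimum

The Hessian at the origin is H = [[10, -20, 0, 10], [-20, 74, -12, -10], [0, -12, 6, 0], [10, -10, 0, 30]].
Symmetric row and column elimination reduces H to a congruent diagonal form with pivots 10, 34, 30/17, 10.
So there are 4 positive pivots.
H is positive definite, so the origin is a strict local minimum.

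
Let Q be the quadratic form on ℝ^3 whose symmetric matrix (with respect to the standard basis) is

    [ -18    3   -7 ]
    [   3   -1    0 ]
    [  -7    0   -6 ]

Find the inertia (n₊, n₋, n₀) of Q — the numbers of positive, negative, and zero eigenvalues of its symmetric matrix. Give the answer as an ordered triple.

An LDLᵀ factorisation of A has diagonal entries -18, -1/2, -5/9.
That gives 3 negative pivots.

(0, 3, 0)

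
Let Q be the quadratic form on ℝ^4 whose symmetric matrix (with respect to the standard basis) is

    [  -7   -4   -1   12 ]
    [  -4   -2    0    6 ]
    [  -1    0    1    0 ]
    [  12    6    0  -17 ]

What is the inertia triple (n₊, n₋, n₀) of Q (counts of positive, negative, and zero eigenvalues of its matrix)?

(2, 1, 1)

Congruent diagonalization of A (simultaneous row and column reduction) yields pivots -7, 2/7, 0, 1.
That gives 2 positive, 1 negative, 1 zero pivots.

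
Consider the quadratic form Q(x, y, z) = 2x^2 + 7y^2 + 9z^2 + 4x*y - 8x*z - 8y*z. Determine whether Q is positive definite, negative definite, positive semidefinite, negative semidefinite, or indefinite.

Write A = [[2, 2, -4], [2, 7, -4], [-4, -4, 9]].
Symmetric row and column elimination reduces A to a congruent diagonal form with pivots 2, 5, 1.
Counting signs: 3 positive.
Hence Q is positive definite.

positive definite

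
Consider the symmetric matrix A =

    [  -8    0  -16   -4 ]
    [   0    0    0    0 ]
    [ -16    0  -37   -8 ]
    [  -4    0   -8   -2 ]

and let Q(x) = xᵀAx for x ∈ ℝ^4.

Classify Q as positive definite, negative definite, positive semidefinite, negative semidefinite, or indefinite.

negative semidefinite

Applying the same elementary operations to the rows and columns of A produces a congruent diagonal matrix with entries -8, 0, -5, 0.
So there are 2 negative, 2 zero pivots.
Hence Q is negative semidefinite.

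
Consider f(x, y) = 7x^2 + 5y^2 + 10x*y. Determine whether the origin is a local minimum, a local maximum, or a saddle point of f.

The Hessian at the origin is H = [[14, 10], [10, 10]].
det H = 14·10 − (10)² = 40 > 0 and H[1,1] = 14 > 0, so H is positive definite.
Therefore the origin is a local minimum.

local minimum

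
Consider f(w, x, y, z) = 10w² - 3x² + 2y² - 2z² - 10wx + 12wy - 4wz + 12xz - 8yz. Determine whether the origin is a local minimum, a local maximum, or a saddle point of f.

The Hessian at the origin is H = [[20, -10, 12, -4], [-10, -6, 0, 12], [12, 0, 4, -8], [-4, 12, -8, -4]].
Congruent diagonalization of H (simultaneous row and column reduction) yields pivots 20, -11, 4/55, 4.
That gives 3 positive, 1 negative pivots.
H is indefinite, so the origin is a saddle point.

saddle point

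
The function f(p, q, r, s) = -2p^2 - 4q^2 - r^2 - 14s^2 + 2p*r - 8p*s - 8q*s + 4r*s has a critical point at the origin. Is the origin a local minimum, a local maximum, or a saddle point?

local maximum

The Hessian at the origin is H = [[-4, 0, 2, -8], [0, -8, 0, -8], [2, 0, -2, 4], [-8, -8, 4, -28]].
Symmetric row and column elimination reduces H to a congruent diagonal form with pivots -4, -8, -1, -4.
Counting signs: 4 negative.
H is negative definite, so the origin is a strict local maximum.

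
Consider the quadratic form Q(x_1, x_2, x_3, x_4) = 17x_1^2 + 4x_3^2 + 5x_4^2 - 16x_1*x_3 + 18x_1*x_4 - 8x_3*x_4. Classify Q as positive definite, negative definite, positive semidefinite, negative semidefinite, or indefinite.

positive semidefinite

The associated matrix is A = [[17, 0, -8, 9], [0, 0, 0, 0], [-8, 0, 4, -4], [9, 0, -4, 5]].
Row-reducing A symmetrically gives the diagonal entries 17, 0, 4/17, 0.
So there are 2 positive, 2 zero pivots.
Hence Q is positive semidefinite.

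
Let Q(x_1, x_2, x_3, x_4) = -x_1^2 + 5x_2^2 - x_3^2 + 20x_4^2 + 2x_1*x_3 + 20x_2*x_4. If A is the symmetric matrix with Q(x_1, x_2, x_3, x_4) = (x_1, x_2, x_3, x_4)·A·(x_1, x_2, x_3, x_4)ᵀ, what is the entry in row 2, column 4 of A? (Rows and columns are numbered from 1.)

10

The coefficient of x_2·x_4 in Q is 20. For a symmetric A this equals A[2,4] + A[4,2] = 2·A[2,4].
So A[2,4] = 20/2 = 10.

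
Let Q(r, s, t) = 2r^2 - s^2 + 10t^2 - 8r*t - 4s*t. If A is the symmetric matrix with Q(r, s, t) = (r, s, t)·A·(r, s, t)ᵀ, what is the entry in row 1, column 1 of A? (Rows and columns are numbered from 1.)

2

The coefficient of r^2 in Q is 2, and that is exactly A[1,1].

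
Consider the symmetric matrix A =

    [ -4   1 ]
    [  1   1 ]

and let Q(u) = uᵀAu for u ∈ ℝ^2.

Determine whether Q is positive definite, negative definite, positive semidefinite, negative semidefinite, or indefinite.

indefinite

For the 2×2 matrix [[-4, 1], [1, 1]]: det = -4·1 − (1)² = -5, trace = -3.
det < 0 so the eigenvalues have opposite signs; the form is indefinite.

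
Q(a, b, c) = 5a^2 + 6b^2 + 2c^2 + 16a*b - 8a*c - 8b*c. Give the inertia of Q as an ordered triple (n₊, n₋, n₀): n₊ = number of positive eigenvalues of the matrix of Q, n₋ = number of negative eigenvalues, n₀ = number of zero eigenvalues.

The symmetric matrix is A = [[5, 8, -4], [8, 6, -4], [-4, -4, 2]].
Symmetric row and column elimination reduces A to a congruent diagonal form with pivots 5, -34/5, -6/17.
Counting signs: 1 positive, 2 negative.

(1, 2, 0)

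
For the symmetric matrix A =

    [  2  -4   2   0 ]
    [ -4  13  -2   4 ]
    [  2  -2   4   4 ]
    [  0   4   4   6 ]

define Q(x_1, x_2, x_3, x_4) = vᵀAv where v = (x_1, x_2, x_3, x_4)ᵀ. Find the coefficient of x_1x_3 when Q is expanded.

4

The coefficient of x_1x_3 is A[1,3] + A[3,1] = 2·2 = 4.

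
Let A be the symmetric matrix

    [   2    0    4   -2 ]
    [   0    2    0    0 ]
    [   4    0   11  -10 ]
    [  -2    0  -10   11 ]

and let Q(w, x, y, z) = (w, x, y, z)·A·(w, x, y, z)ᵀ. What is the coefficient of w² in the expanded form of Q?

The coefficient of w² is the diagonal entry A[1,1] = 2.

2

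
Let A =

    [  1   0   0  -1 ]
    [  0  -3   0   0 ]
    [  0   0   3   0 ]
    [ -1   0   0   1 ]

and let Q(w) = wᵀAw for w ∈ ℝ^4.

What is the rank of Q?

Congruent diagonalization of A (simultaneous row and column reduction) yields pivots 1, -3, 3, 0.
Counting signs: 2 positive, 1 negative, 1 zero.
The rank is the number of nonzero pivots: 3.

3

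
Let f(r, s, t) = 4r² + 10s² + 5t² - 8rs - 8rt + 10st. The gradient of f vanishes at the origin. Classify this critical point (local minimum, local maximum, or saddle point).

The Hessian at the origin is H = [[8, -8, -8], [-8, 20, 10], [-8, 10, 10]].
An LDLᵀ factorisation of H has diagonal entries 8, 12, 5/3.
Counting signs: 3 positive.
H is positive definite, so the origin is a strict local minimum.

local minimum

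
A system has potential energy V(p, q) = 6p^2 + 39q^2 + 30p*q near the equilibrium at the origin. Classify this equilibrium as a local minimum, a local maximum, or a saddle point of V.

local minimum

The Hessian at the origin is H = [[12, 30], [30, 78]].
det H = 12·78 − (30)² = 36 > 0 and H[1,1] = 12 > 0, so H is positive definite.
Therefore the origin is a local minimum.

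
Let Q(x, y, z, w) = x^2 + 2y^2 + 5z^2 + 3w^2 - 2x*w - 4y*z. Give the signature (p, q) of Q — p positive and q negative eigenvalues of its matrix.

(4, 0)

Write A = [[1, 0, 0, -1], [0, 2, -2, 0], [0, -2, 5, 0], [-1, 0, 0, 3]].
An LDLᵀ factorisation of A has diagonal entries 1, 2, 3, 2.
That gives 4 positive pivots.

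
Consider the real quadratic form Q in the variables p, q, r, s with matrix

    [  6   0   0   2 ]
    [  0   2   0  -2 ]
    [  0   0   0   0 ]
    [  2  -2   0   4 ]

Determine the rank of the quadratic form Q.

Symmetric row and column elimination reduces A to a congruent diagonal form with pivots 6, 2, 0, 4/3.
Counting signs: 3 positive, 1 zero.
The rank is the number of nonzero pivots: 3.

3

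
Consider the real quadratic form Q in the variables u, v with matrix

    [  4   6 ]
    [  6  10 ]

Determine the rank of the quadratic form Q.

2

Row-reducing A symmetrically gives the diagonal entries 4, 1.
That gives 2 positive pivots.
The rank is the number of nonzero pivots: 2.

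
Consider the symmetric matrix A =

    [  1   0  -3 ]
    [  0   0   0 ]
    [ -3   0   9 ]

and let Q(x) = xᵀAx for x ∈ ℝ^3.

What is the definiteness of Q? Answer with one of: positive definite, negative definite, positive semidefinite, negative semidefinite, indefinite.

Row-reducing A symmetrically gives the diagonal entries 1, 0, 0.
Counting signs: 1 positive, 2 zero.
Hence Q is positive semidefinite.

positive semidefinite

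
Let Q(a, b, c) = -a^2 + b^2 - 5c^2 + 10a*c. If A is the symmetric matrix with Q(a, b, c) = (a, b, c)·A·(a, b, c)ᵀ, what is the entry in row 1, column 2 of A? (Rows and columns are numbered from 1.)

0

The coefficient of a·b in Q is 0. For a symmetric A this equals A[1,2] + A[2,1] = 2·A[1,2].
So A[1,2] = 0/2 = 0.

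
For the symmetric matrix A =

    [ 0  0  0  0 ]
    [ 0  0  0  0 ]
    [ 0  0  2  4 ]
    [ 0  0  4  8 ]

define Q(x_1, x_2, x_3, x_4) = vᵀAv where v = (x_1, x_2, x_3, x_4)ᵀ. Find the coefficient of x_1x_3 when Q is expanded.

0

The coefficient of x_1x_3 is A[1,3] + A[3,1] = 2·0 = 0.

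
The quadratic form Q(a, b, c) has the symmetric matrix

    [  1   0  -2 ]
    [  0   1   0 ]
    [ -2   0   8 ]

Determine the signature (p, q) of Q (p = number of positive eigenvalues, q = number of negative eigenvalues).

Row-reducing A symmetrically gives the diagonal entries 1, 1, 4.
That gives 3 positive pivots.

(3, 0)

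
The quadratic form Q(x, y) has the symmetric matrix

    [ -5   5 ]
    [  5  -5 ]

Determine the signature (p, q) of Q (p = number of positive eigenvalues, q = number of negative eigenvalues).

(0, 1)

Applying the same elementary operations to the rows and columns of A produces a congruent diagonal matrix with entries -5, 0.
Counting signs: 1 negative, 1 zero.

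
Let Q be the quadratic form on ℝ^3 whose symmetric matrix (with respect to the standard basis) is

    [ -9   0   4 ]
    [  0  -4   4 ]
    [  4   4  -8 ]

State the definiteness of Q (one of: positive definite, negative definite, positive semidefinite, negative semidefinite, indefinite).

negative definite

Congruent diagonalization of A (simultaneous row and column reduction) yields pivots -9, -4, -20/9.
That gives 3 negative pivots.
Hence Q is negative definite.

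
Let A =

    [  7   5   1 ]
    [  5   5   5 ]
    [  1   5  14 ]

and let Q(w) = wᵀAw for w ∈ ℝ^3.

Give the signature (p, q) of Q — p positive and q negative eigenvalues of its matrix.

(3, 0)

An LDLᵀ factorisation of A has diagonal entries 7, 10/7, 1.
Counting signs: 3 positive.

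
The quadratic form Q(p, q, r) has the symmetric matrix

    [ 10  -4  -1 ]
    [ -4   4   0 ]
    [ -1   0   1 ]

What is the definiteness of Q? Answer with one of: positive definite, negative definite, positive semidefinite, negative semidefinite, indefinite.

Leading principal minors: Δ_1 = 10, Δ_2 = 24, Δ_3 = 20.
All leading principal minors are positive, so by Sylvester's criterion Q is positive definite.

positive definite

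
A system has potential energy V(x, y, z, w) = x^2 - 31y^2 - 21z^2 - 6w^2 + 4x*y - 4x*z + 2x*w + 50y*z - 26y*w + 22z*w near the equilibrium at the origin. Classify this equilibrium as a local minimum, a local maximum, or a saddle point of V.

saddle point

The Hessian at the origin is H = [[2, 4, -4, 2], [4, -62, 50, -26], [-4, 50, -42, 22], [2, -26, 22, -12]].
Congruent diagonalization of H (simultaneous row and column reduction) yields pivots 2, -70, -68/35, -8/17.
That gives 1 positive, 3 negative pivots.
H is indefinite, so the origin is a saddle point.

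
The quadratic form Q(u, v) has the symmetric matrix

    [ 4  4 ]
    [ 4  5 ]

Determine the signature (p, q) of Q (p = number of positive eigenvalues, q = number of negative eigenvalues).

(2, 0)

Congruent diagonalization of A (simultaneous row and column reduction) yields pivots 4, 1.
That gives 2 positive pivots.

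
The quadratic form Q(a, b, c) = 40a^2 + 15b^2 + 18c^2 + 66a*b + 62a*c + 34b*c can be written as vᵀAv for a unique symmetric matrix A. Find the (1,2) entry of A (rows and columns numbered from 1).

The coefficient of a·b in Q is 66. For a symmetric A this equals A[1,2] + A[2,1] = 2·A[1,2].
So A[1,2] = 66/2 = 33.

33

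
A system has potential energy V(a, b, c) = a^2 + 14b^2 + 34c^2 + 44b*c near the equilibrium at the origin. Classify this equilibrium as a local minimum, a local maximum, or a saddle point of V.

The Hessian at the origin is H = [[2, 0, 0], [0, 28, 44], [0, 44, 68]].
Row-reducing H symmetrically gives the diagonal entries 2, 28, -8/7.
So there are 2 positive, 1 negative pivots.
H is indefinite, so the origin is a saddle point.

saddle point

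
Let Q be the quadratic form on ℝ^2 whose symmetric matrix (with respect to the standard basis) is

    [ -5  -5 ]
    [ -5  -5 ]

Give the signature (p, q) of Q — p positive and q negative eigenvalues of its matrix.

Row-reducing A symmetrically gives the diagonal entries -5, 0.
That gives 1 negative, 1 zero pivots.

(0, 1)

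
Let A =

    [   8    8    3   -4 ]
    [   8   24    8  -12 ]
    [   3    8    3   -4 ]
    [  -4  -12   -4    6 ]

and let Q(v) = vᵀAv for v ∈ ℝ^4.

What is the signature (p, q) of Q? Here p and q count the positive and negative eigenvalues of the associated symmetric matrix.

(3, 0)

Row-reducing A symmetrically gives the diagonal entries 8, 16, 5/16, 0.
Counting signs: 3 positive, 1 zero.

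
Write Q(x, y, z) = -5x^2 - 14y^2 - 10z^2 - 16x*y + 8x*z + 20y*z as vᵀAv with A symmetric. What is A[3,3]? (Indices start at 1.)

-10

The coefficient of z^2 in Q is -10, and that is exactly A[3,3].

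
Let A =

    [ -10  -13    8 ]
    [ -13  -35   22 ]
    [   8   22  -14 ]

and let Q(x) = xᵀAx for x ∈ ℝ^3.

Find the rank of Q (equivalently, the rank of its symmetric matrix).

Congruent diagonalization of A (simultaneous row and column reduction) yields pivots -10, -181/10, -30/181.
Counting signs: 3 negative.
The rank is the number of nonzero pivots: 3.

3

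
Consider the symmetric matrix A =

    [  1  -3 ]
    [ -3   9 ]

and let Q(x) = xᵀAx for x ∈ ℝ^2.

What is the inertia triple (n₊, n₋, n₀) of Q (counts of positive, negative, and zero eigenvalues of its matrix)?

(1, 0, 1)

Congruent diagonalization of A (simultaneous row and column reduction) yields pivots 1, 0.
Counting signs: 1 positive, 1 zero.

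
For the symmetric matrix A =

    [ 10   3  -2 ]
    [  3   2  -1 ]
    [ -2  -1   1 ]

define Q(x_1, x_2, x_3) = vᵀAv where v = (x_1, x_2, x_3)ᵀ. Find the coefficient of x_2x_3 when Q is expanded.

-2

The coefficient of x_2x_3 is A[2,3] + A[3,2] = 2·(-1) = -2.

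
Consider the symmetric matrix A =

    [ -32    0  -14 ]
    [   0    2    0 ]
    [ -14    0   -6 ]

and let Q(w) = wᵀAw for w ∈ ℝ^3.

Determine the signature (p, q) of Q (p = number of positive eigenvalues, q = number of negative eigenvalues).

Symmetric row and column elimination reduces A to a congruent diagonal form with pivots -32, 2, 1/8.
So there are 2 positive, 1 negative pivots.

(2, 1)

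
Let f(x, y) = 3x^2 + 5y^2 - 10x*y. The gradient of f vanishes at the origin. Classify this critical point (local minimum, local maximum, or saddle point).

The Hessian at the origin is H = [[6, -10], [-10, 10]].
det H = 6·10 − (-10)² = -40 < 0, so H is indefinite.
Therefore the origin is a saddle point.

saddle point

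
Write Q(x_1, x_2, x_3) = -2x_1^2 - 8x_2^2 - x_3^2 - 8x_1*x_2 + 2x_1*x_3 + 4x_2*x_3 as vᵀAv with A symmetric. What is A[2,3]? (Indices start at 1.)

2

The coefficient of x_2·x_3 in Q is 4. For a symmetric A this equals A[2,3] + A[3,2] = 2·A[2,3].
So A[2,3] = 4/2 = 2.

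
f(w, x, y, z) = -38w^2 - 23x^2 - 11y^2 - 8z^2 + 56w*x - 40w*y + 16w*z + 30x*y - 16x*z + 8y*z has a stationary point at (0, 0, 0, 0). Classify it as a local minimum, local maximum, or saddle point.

local maximum

The Hessian at the origin is H = [[-76, 56, -40, 16], [56, -46, 30, -16], [-40, 30, -22, 8], [16, -16, 8, -16]].
An LDLᵀ factorisation of H has diagonal entries -76, -90/19, -8/9, -8.
Counting signs: 4 negative.
H is negative definite, so the origin is a strict local maximum.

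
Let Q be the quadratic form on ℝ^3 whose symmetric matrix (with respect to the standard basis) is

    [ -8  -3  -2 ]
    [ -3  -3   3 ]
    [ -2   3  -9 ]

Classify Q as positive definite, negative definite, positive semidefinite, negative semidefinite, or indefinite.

Symmetric row and column elimination reduces A to a congruent diagonal form with pivots -8, -15/8, -1.
Counting signs: 3 negative.
Hence Q is negative definite.

negative definite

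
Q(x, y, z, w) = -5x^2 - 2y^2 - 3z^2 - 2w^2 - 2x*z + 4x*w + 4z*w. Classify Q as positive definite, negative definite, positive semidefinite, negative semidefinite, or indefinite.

The symmetric matrix is A = [[-5, 0, -1, 2], [0, -2, 0, 0], [-1, 0, -3, 2], [2, 0, 2, -2]].
An LDLᵀ factorisation of A has diagonal entries -5, -2, -14/5, -2/7.
That gives 4 negative pivots.
Hence Q is negative definite.

negative definite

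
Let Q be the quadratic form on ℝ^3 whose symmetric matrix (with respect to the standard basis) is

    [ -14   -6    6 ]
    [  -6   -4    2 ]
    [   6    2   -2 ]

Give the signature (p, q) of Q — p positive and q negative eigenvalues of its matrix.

Symmetric row and column elimination reduces A to a congruent diagonal form with pivots -14, -10/7, 4/5.
Counting signs: 1 positive, 2 negative.

(1, 2)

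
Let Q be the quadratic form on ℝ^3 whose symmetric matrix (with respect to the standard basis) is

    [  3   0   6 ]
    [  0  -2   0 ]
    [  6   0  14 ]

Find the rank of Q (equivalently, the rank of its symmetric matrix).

3

An LDLᵀ factorisation of A has diagonal entries 3, -2, 2.
Counting signs: 2 positive, 1 negative.
The rank is the number of nonzero pivots: 3.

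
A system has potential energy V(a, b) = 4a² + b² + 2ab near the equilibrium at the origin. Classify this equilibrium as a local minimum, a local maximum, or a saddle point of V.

local minimum

The Hessian at the origin is H = [[8, 2], [2, 2]].
det H = 8·2 − (2)² = 12 > 0 and H[1,1] = 8 > 0, so H is positive definite.
Therefore the origin is a local minimum.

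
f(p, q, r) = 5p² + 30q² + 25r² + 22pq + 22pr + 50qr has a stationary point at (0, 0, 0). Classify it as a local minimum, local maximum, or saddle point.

local minimum

The Hessian at the origin is H = [[10, 22, 22], [22, 60, 50], [22, 50, 50]].
Congruent diagonalization of H (simultaneous row and column reduction) yields pivots 10, 58/5, 40/29.
That gives 3 positive pivots.
H is positive definite, so the origin is a strict local minimum.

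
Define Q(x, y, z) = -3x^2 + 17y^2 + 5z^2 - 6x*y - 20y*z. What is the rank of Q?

2

The associated matrix is A = [[-3, -3, 0], [-3, 17, -10], [0, -10, 5]].
Row-reducing A symmetrically gives the diagonal entries -3, 20, 0.
That gives 1 positive, 1 negative, 1 zero pivots.
The rank is the number of nonzero pivots: 2.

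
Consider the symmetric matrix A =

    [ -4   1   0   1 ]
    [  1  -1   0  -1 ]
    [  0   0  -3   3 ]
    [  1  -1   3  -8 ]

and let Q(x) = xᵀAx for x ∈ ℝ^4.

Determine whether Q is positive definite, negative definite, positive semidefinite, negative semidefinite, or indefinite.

Row-reducing A symmetrically gives the diagonal entries -4, -3/4, -3, -4.
That gives 4 negative pivots.
Hence Q is negative definite.

negative definite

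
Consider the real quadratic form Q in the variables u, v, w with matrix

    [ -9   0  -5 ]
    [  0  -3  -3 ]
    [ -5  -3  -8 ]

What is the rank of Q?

3

An LDLᵀ factorisation of A has diagonal entries -9, -3, -20/9.
So there are 3 negative pivots.
The rank is the number of nonzero pivots: 3.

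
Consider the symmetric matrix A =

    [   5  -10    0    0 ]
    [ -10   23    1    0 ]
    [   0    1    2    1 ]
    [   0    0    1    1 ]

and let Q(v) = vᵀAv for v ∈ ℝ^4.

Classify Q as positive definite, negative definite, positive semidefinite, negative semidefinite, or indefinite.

Row-reducing A symmetrically gives the diagonal entries 5, 3, 5/3, 2/5.
That gives 4 positive pivots.
Hence Q is positive definite.

positive definite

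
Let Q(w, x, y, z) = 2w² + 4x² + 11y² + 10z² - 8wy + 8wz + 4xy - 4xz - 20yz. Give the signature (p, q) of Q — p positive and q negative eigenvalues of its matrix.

Write A = [[2, 0, -4, 4], [0, 4, 2, -2], [-4, 2, 11, -10], [4, -2, -10, 10]].
Symmetric row and column elimination reduces A to a congruent diagonal form with pivots 2, 4, 2, 1/2.
Counting signs: 4 positive.

(4, 0)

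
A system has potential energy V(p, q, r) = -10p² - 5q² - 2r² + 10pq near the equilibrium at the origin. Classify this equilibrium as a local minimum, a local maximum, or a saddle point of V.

The Hessian at the origin is H = [[-20, 10, 0], [10, -10, 0], [0, 0, -4]].
Symmetric row and column elimination reduces H to a congruent diagonal form with pivots -20, -5, -4.
That gives 3 negative pivots.
H is negative definite, so the origin is a strict local maximum.

local maximum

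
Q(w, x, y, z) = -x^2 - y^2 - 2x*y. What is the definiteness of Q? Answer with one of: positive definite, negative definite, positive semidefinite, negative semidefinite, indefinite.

The symmetric matrix is A = [[0, 0, 0, 0], [0, -1, -1, 0], [0, -1, -1, 0], [0, 0, 0, 0]].
Applying the same elementary operations to the rows and columns of A produces a congruent diagonal matrix with entries 0, -1, 0, 0.
Counting signs: 1 negative, 3 zero.
Hence Q is negative semidefinite.

negative semidefinite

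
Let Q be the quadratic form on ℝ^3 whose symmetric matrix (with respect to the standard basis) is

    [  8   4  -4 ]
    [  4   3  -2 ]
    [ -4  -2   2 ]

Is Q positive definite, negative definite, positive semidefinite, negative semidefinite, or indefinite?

Row-reducing A symmetrically gives the diagonal entries 8, 1, 0.
So there are 2 positive, 1 zero pivots.
Hence Q is positive semidefinite.

positive semidefinite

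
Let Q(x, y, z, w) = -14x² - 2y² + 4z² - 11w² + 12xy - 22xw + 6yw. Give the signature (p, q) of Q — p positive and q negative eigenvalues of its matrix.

The associated matrix is A = [[-14, 6, 0, -11], [6, -2, 0, 3], [0, 0, 4, 0], [-11, 3, 0, -11]].
Applying the same elementary operations to the rows and columns of A produces a congruent diagonal matrix with entries -14, 4/7, 4, -15/2.
That gives 2 positive, 2 negative pivots.

(2, 2)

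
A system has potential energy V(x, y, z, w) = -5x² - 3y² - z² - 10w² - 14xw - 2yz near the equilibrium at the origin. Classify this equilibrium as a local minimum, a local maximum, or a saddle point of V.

The Hessian at the origin is H = [[-10, 0, 0, -14], [0, -6, -2, 0], [0, -2, -2, 0], [-14, 0, 0, -20]].
Applying the same elementary operations to the rows and columns of H produces a congruent diagonal matrix with entries -10, -6, -4/3, -2/5.
Counting signs: 4 negative.
H is negative definite, so the origin is a strict local maximum.

local maximum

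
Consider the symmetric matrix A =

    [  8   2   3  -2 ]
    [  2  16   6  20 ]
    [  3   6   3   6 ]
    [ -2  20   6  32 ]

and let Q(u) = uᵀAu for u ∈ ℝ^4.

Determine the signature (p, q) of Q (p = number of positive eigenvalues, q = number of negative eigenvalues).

Applying the same elementary operations to the rows and columns of A produces a congruent diagonal matrix with entries 8, 31/2, 3/31, 4.
Counting signs: 4 positive.

(4, 0)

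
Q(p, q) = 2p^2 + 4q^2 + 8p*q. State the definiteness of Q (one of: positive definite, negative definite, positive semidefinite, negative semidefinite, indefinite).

The associated matrix is A = [[2, 4], [4, 4]].
Applying the same elementary operations to the rows and columns of A produces a congruent diagonal matrix with entries 2, -4.
Counting signs: 1 positive, 1 negative.
Hence Q is indefinite.

indefinite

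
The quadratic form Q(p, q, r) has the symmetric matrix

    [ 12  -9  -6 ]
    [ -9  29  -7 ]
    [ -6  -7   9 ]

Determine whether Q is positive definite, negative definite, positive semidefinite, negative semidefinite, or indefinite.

Congruent diagonalization of A (simultaneous row and column reduction) yields pivots 12, 89/4, 5/89.
Counting signs: 3 positive.
Hence Q is positive definite.

positive definite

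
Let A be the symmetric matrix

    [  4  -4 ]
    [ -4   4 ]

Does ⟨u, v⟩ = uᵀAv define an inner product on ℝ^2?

For the 2×2 matrix [[4, -4], [-4, 4]]: det = 4·4 − (-4)² = 0, trace = 8.
det = 0 so one eigenvalue is zero; the form is semidefinite with the sign of the trace.
⟨·,·⟩ is an inner product exactly when A is positive definite.

no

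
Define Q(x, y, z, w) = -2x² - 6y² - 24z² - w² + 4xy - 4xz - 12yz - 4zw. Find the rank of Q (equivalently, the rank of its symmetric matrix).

4

The associated matrix is A = [[-2, 2, -2, 0], [2, -6, -6, 0], [-2, -6, -24, -2], [0, 0, -2, -1]].
Applying the same elementary operations to the rows and columns of A produces a congruent diagonal matrix with entries -2, -4, -6, -1/3.
So there are 4 negative pivots.
The rank is the number of nonzero pivots: 4.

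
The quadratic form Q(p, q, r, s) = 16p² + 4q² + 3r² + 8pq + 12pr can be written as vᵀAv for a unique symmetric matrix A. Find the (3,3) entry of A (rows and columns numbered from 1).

3

The coefficient of r² in Q is 3, and that is exactly A[3,3].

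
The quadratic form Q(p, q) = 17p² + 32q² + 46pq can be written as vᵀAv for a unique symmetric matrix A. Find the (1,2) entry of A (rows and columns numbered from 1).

23

The coefficient of p·q in Q is 46. For a symmetric A this equals A[1,2] + A[2,1] = 2·A[1,2].
So A[1,2] = 46/2 = 23.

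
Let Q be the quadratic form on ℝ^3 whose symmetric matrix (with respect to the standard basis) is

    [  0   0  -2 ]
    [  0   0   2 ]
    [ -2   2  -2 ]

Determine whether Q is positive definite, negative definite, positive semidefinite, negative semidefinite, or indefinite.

A is congruent to a diagonal matrix with 1 positive, 1 negative and 1 zero entries, so Q is indefinite.

indefinite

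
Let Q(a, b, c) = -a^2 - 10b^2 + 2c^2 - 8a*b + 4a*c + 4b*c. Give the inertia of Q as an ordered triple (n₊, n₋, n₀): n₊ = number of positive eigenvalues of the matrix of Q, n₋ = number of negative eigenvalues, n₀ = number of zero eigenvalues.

(1, 1, 1)

The symmetric matrix is A = [[-1, -4, 2], [-4, -10, 2], [2, 2, 2]].
Applying the same elementary operations to the rows and columns of A produces a congruent diagonal matrix with entries -1, 6, 0.
Counting signs: 1 positive, 1 negative, 1 zero.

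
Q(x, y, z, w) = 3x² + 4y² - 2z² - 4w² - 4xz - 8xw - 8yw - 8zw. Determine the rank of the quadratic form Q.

The associated matrix is A = [[3, 0, -2, -4], [0, 4, 0, -4], [-2, 0, -2, -4], [-4, -4, -4, -4]].
Symmetric row and column elimination reduces A to a congruent diagonal form with pivots 3, 4, -10/3, 0.
That gives 2 positive, 1 negative, 1 zero pivots.
The rank is the number of nonzero pivots: 3.

3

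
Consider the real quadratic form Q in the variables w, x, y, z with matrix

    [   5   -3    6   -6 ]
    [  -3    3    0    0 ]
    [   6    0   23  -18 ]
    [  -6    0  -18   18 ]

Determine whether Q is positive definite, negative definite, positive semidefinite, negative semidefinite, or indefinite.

positive semidefinite

Row-reducing A symmetrically gives the diagonal entries 5, 6/5, 5, 0.
So there are 3 positive, 1 zero pivots.
Hence Q is positive semidefinite.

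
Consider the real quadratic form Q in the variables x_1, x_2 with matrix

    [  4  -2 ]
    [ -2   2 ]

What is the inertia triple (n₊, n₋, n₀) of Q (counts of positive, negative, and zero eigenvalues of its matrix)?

(2, 0, 0)

Symmetric row and column elimination reduces A to a congruent diagonal form with pivots 4, 1.
So there are 2 positive pivots.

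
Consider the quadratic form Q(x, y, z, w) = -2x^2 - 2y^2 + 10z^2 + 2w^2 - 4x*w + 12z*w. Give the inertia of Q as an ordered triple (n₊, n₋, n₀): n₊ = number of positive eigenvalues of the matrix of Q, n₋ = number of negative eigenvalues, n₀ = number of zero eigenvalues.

(2, 2, 0)

The associated matrix is A = [[-2, 0, 0, -2], [0, -2, 0, 0], [0, 0, 10, 6], [-2, 0, 6, 2]].
Row-reducing A symmetrically gives the diagonal entries -2, -2, 10, 2/5.
Counting signs: 2 positive, 2 negative.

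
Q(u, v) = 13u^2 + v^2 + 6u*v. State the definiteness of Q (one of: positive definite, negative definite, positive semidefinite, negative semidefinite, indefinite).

The symmetric matrix of Q is [[13, 3], [3, 1]].
For the 2×2 matrix [[13, 3], [3, 1]]: det = 13·1 − (3)² = 4, trace = 14.
det > 0 so both eigenvalues share the sign of the trace; trace = 14 > 0 ⇒ both positive.

positive definite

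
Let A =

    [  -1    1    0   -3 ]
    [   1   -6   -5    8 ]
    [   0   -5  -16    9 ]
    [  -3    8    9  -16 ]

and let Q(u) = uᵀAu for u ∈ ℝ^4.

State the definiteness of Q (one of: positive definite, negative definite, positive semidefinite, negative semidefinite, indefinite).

Leading principal minors: Δ_1 = -1, Δ_2 = 5, Δ_3 = -55, Δ_4 = 30.
The signs alternate starting with Δ_1 < 0, so by Sylvester's criterion Q is negative definite.

negative definite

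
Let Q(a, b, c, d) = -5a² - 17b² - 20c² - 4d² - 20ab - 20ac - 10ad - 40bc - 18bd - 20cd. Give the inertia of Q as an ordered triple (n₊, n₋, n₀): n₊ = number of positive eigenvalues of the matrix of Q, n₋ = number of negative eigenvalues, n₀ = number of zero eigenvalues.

The associated matrix is A = [[-5, -10, -10, -5], [-10, -17, -20, -9], [-10, -20, -20, -10], [-5, -9, -10, -4]].
Symmetric row and column elimination reduces A to a congruent diagonal form with pivots -5, 3, 0, 2/3.
That gives 2 positive, 1 negative, 1 zero pivots.

(2, 1, 1)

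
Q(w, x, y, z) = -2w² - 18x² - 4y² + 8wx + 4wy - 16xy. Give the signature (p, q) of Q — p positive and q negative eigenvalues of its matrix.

Write A = [[-2, 4, 2, 0], [4, -18, -8, 0], [2, -8, -4, 0], [0, 0, 0, 0]].
Applying the same elementary operations to the rows and columns of A produces a congruent diagonal matrix with entries -2, -10, -2/5, 0.
So there are 3 negative, 1 zero pivots.

(0, 3)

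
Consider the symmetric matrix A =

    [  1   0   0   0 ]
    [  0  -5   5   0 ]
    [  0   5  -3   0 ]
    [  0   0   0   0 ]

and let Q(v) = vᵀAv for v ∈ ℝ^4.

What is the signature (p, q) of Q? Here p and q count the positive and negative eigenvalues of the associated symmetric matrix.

(2, 1)

Symmetric row and column elimination reduces A to a congruent diagonal form with pivots 1, -5, 2, 0.
So there are 2 positive, 1 negative, 1 zero pivots.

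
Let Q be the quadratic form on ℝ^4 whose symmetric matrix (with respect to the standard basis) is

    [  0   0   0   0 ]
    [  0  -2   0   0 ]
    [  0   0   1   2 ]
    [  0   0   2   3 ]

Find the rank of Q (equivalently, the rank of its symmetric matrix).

3

Row-reducing A symmetrically gives the diagonal entries 0, -2, 1, -1.
So there are 1 positive, 2 negative, 1 zero pivots.
The rank is the number of nonzero pivots: 3.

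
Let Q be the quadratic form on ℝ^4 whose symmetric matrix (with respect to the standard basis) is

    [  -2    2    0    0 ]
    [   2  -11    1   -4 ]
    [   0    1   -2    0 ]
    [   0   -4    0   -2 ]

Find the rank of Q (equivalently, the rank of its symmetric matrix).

Symmetric row and column elimination reduces A to a congruent diagonal form with pivots -2, -9, -17/9, -2/17.
That gives 4 negative pivots.
The rank is the number of nonzero pivots: 4.

4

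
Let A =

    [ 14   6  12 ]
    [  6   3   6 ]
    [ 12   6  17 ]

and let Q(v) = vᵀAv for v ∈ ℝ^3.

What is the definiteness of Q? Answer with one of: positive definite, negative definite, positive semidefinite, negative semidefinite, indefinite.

Symmetric row and column elimination reduces A to a congruent diagonal form with pivots 14, 3/7, 5.
That gives 3 positive pivots.
Hence Q is positive definite.

positive definite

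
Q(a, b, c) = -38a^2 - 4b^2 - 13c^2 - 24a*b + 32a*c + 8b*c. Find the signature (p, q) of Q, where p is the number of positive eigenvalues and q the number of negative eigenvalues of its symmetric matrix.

(0, 3)

The associated matrix is A = [[-38, -12, 16], [-12, -4, 4], [16, 4, -13]].
Row-reducing A symmetrically gives the diagonal entries -38, -4/19, -1.
So there are 3 negative pivots.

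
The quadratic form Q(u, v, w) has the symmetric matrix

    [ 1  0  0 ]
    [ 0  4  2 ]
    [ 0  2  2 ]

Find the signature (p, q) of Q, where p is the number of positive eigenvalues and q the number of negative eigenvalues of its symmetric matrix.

(3, 0)

Row-reducing A symmetrically gives the diagonal entries 1, 4, 1.
Counting signs: 3 positive.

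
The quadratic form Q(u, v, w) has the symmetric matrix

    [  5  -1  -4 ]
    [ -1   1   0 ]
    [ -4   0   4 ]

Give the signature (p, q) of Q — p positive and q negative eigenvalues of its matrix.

Row-reducing A symmetrically gives the diagonal entries 5, 4/5, 0.
Counting signs: 2 positive, 1 zero.

(2, 0)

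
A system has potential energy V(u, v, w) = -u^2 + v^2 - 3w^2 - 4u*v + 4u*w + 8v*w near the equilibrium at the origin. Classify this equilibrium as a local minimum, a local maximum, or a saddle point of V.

The Hessian at the origin is H = [[-2, -4, 4], [-4, 2, 8], [4, 8, -6]].
An LDLᵀ factorisation of H has diagonal entries -2, 10, 2.
So there are 2 positive, 1 negative pivots.
H is indefinite, so the origin is a saddle point.

saddle point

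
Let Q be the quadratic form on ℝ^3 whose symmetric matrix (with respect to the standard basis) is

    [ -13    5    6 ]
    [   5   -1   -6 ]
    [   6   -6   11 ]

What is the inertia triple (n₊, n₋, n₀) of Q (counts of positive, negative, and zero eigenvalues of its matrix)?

Row-reducing A symmetrically gives the diagonal entries -13, 12/13, -1.
That gives 1 positive, 2 negative pivots.

(1, 2, 0)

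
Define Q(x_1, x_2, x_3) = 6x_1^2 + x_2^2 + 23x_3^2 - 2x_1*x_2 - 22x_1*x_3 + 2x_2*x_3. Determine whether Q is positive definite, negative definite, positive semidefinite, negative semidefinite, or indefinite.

positive definite

The symmetric matrix of Q is A = [[6, -1, -11], [-1, 1, 1], [-11, 1, 23]].
Leading principal minors: Δ_1 = 6, Δ_2 = 5, Δ_3 = 10.
All leading principal minors are positive, so by Sylvester's criterion Q is positive definite.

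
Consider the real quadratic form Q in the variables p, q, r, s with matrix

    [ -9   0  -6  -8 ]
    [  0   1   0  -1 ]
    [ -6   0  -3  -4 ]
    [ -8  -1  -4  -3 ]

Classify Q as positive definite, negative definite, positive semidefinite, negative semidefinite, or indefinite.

An LDLᵀ factorisation of A has diagonal entries -9, 1, 1, 4/3.
Counting signs: 3 positive, 1 negative.
Hence Q is indefinite.

indefinite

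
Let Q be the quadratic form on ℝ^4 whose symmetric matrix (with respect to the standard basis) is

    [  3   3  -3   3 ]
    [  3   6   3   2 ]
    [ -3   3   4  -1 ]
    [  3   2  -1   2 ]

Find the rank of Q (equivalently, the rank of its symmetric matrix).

4

An LDLᵀ factorisation of A has diagonal entries 3, 3, -11, 4/33.
So there are 3 positive, 1 negative pivots.
The rank is the number of nonzero pivots: 4.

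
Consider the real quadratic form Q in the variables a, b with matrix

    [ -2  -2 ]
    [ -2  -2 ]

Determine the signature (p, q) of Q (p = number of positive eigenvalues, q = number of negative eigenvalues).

(0, 1)

Row-reducing A symmetrically gives the diagonal entries -2, 0.
That gives 1 negative, 1 zero pivots.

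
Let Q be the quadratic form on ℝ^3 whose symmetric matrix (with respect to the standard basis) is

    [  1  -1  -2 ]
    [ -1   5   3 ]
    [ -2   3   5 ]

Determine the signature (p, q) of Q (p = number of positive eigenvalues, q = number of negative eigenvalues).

(3, 0)

Symmetric row and column elimination reduces A to a congruent diagonal form with pivots 1, 4, 3/4.
So there are 3 positive pivots.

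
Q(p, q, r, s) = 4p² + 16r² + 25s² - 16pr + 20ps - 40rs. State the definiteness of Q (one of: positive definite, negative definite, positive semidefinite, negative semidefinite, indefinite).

Write A = [[4, 0, -8, 10], [0, 0, 0, 0], [-8, 0, 16, -20], [10, 0, -20, 25]].
Row-reducing A symmetrically gives the diagonal entries 4, 0, 0, 0.
Counting signs: 1 positive, 3 zero.
Hence Q is positive semidefinite.

positive semidefinite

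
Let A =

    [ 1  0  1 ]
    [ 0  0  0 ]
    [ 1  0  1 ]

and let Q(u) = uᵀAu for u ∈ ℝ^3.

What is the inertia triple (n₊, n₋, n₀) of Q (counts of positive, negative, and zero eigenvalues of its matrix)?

(1, 0, 2)

Congruent diagonalization of A (simultaneous row and column reduction) yields pivots 1, 0, 0.
Counting signs: 1 positive, 2 zero.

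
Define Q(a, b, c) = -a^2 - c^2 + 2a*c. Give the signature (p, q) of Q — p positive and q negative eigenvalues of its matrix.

(0, 1)

The associated matrix is A = [[-1, 0, 1], [0, 0, 0], [1, 0, -1]].
Row-reducing A symmetrically gives the diagonal entries -1, 0, 0.
So there are 1 negative, 2 zero pivots.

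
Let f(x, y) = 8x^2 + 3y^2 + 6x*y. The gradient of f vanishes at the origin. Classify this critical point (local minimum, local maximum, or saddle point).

local minimum

The Hessian at the origin is H = [[16, 6], [6, 6]].
det H = 16·6 − (6)² = 60 > 0 and H[1,1] = 16 > 0, so H is positive definite.
Therefore the origin is a local minimum.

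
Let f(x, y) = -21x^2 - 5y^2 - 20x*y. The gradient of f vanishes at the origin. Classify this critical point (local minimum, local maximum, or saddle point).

local maximum

The Hessian at the origin is H = [[-42, -20], [-20, -10]].
det H = -42·-10 − (-20)² = 20 > 0 and H[1,1] = -42 < 0, so H is negative definite.
Therefore the origin is a local maximum.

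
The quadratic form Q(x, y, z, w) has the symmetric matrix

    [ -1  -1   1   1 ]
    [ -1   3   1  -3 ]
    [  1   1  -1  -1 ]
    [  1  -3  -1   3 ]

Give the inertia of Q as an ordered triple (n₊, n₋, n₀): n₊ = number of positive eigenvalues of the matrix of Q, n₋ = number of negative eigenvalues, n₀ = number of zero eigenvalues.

(1, 1, 2)

Applying the same elementary operations to the rows and columns of A produces a congruent diagonal matrix with entries -1, 4, 0, 0.
Counting signs: 1 positive, 1 negative, 2 zero.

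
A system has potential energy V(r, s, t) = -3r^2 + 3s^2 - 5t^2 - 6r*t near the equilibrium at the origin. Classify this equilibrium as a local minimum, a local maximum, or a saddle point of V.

saddle point

The Hessian at the origin is H = [[-6, 0, -6], [0, 6, 0], [-6, 0, -10]].
Symmetric row and column elimination reduces H to a congruent diagonal form with pivots -6, 6, -4.
Counting signs: 1 positive, 2 negative.
H is indefinite, so the origin is a saddle point.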